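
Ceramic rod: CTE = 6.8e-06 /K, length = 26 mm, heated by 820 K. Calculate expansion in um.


dL = 6.8e-06 * 26 * 820 * 1000 = 144.976 um

144.976


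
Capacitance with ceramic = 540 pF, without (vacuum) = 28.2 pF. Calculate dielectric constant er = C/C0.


er = 540 / 28.2 = 19.15

19.15


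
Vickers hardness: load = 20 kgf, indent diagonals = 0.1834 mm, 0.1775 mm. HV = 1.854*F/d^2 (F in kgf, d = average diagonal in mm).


d_avg = (0.1834+0.1775)/2 = 0.18045 mm
HV = 1.854*20/0.18045^2 = 1139

1139


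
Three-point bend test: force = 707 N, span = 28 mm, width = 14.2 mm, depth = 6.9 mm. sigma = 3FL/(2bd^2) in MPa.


sigma = 3*707*28/(2*14.2*6.9^2) = 43.9 MPa

43.9


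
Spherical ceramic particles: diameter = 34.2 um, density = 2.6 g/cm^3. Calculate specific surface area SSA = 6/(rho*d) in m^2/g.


SSA = 6 / (2.6 * 34.2) = 0.067 m^2/g

0.067


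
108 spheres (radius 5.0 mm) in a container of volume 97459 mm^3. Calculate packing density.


V_sphere = 4/3*pi*5.0^3 = 523.5988 mm^3
Total V = 108*523.5988 = 56548.6704 mm^3
PD = 56548.6704 / 97459 = 0.58

0.58


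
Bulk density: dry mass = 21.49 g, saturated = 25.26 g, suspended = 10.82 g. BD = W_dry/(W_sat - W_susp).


BD = 21.49 / (25.26 - 10.82) = 21.49 / 14.44 = 1.488 g/cm^3

1.488


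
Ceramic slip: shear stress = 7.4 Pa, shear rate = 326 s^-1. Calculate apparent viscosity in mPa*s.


eta = tau/gamma * 1000 = 7.4/326 * 1000 = 22.7 mPa*s

22.7


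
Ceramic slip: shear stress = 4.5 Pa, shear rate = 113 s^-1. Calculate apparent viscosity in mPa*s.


eta = tau/gamma * 1000 = 4.5/113 * 1000 = 39.8 mPa*s

39.8


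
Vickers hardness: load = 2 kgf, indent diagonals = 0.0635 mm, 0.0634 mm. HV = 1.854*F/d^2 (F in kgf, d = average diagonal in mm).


d_avg = (0.0635+0.0634)/2 = 0.06345 mm
HV = 1.854*2/0.06345^2 = 921

921


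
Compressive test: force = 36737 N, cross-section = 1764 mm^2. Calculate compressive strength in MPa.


CS = 36737 / 1764 = 20.8 MPa

20.8


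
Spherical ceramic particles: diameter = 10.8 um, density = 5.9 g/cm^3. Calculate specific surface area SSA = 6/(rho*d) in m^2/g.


SSA = 6 / (5.9 * 10.8) = 0.094 m^2/g

0.094


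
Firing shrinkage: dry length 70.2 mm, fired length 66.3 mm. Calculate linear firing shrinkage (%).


FS = (70.2 - 66.3) / 70.2 * 100 = 5.56%

5.56


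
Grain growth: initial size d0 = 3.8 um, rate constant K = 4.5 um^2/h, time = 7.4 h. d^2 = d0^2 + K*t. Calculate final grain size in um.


d^2 = 3.8^2 + 4.5*7.4 = 47.74
d = sqrt(47.74) = 6.91 um

6.91


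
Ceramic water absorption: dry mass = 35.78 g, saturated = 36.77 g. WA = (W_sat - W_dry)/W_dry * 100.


WA = (36.77 - 35.78) / 35.78 * 100 = 2.77%

2.77


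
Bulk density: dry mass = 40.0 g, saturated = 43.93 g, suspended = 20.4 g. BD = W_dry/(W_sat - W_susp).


BD = 40.0 / (43.93 - 20.4) = 40.0 / 23.53 = 1.7 g/cm^3

1.7


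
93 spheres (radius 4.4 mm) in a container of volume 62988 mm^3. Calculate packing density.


V_sphere = 4/3*pi*4.4^3 = 356.8179 mm^3
Total V = 93*356.8179 = 33184.0647 mm^3
PD = 33184.0647 / 62988 = 0.527

0.527


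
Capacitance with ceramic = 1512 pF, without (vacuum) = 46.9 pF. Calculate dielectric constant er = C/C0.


er = 1512 / 46.9 = 32.24

32.24


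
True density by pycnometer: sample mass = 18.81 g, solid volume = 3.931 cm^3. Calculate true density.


TD = 18.81 / 3.931 = 4.785 g/cm^3

4.785


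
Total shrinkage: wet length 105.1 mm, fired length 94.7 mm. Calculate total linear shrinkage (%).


TS = (105.1 - 94.7) / 105.1 * 100 = 9.9%

9.9


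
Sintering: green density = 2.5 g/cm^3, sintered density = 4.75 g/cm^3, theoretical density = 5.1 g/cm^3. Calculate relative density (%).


Relative = 4.75 / 5.1 * 100 = 93.1%

93.1


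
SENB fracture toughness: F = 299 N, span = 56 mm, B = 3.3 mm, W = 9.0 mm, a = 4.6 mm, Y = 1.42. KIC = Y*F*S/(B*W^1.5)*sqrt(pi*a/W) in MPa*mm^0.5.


KIC = 1.42*299*56/(3.3*9.0^1.5)*sqrt(pi*4.6/9.0) = 338.14

338.14


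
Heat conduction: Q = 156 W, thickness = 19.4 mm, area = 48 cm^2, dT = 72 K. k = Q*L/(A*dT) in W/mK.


k = 156*19.4/1000/(48/10000*72) = 8.76 W/mK

8.76


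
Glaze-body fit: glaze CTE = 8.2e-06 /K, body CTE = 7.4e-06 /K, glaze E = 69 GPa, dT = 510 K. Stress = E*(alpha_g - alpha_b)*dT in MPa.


Stress = 69*1000*(8.2e-06 - 7.4e-06)*510 = 28.2 MPa

28.2


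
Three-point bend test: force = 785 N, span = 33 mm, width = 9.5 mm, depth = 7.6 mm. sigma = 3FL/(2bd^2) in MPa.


sigma = 3*785*33/(2*9.5*7.6^2) = 70.8 MPa

70.8


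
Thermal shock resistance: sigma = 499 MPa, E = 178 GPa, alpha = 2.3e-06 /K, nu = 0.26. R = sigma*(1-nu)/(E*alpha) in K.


R = 499*(1-0.26)/(178*1000*2.3e-06) = 902 K

902


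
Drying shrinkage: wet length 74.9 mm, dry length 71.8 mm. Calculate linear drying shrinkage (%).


DS = (74.9 - 71.8) / 74.9 * 100 = 4.14%

4.14


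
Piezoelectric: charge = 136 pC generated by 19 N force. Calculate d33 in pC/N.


d33 = 136 / 19 = 7.2 pC/N

7.2


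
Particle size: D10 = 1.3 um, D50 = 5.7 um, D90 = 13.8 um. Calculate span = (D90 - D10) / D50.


Span = (13.8 - 1.3) / 5.7 = 12.5 / 5.7 = 2.193

2.193


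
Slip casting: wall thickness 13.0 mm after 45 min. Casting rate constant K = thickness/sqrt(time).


K = 13.0 / sqrt(45) = 13.0 / 6.7082 = 1.938 mm/min^0.5

1.938


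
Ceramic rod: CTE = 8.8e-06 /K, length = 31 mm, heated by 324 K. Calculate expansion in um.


dL = 8.8e-06 * 31 * 324 * 1000 = 88.387 um

88.387


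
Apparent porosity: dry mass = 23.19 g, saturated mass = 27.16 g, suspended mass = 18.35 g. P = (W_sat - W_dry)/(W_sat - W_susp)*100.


P = (27.16 - 23.19) / (27.16 - 18.35) * 100 = 3.97 / 8.81 * 100 = 45.1%

45.1


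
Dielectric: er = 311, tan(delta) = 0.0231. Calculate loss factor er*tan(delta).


Loss = 311 * 0.0231 = 7.184

7.184


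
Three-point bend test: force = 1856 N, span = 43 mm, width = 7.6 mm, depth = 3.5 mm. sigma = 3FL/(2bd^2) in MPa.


sigma = 3*1856*43/(2*7.6*3.5^2) = 1285.8 MPa

1285.8


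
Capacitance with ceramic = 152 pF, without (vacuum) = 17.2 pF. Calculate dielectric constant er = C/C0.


er = 152 / 17.2 = 8.84

8.84


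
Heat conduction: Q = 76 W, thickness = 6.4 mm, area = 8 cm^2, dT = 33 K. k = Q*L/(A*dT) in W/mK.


k = 76*6.4/1000/(8/10000*33) = 18.42 W/mK

18.42


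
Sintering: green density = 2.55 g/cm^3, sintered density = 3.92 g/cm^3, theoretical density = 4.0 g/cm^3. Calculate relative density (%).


Relative = 3.92 / 4.0 * 100 = 98.0%

98.0


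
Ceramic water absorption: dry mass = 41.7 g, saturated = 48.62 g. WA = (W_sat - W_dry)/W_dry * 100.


WA = (48.62 - 41.7) / 41.7 * 100 = 16.59%

16.59


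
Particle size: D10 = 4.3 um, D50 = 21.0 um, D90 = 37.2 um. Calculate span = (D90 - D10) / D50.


Span = (37.2 - 4.3) / 21.0 = 32.9 / 21.0 = 1.567

1.567


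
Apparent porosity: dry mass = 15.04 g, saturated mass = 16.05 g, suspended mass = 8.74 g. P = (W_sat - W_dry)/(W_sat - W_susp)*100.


P = (16.05 - 15.04) / (16.05 - 8.74) * 100 = 1.01 / 7.31 * 100 = 13.8%

13.8


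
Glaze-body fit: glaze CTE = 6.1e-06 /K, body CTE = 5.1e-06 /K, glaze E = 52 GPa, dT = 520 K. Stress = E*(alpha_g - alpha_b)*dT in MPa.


Stress = 52*1000*(6.1e-06 - 5.1e-06)*520 = 27.0 MPa

27.0


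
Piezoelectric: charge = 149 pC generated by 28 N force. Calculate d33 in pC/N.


d33 = 149 / 28 = 5.3 pC/N

5.3


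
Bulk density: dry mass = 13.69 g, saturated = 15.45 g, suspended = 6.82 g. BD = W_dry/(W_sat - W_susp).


BD = 13.69 / (15.45 - 6.82) = 13.69 / 8.63 = 1.586 g/cm^3

1.586


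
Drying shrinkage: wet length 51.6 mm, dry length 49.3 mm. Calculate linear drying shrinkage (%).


DS = (51.6 - 49.3) / 51.6 * 100 = 4.46%

4.46


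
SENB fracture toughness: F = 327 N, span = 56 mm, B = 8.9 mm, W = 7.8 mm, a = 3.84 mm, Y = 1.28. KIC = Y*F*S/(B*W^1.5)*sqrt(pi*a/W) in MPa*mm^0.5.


KIC = 1.28*327*56/(8.9*7.8^1.5)*sqrt(pi*3.84/7.8) = 150.35

150.35


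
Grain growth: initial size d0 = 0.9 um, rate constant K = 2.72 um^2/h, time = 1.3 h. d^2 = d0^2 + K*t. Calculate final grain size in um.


d^2 = 0.9^2 + 2.72*1.3 = 4.346
d = sqrt(4.346) = 2.08 um

2.08


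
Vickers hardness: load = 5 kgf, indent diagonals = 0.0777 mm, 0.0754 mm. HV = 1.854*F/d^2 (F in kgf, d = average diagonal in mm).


d_avg = (0.0777+0.0754)/2 = 0.07655 mm
HV = 1.854*5/0.07655^2 = 1582

1582


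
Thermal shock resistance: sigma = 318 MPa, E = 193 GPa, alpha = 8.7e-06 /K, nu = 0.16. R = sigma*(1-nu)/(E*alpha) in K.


R = 318*(1-0.16)/(193*1000*8.7e-06) = 159 K

159


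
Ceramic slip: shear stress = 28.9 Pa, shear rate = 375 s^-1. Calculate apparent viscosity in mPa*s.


eta = tau/gamma * 1000 = 28.9/375 * 1000 = 77.1 mPa*s

77.1


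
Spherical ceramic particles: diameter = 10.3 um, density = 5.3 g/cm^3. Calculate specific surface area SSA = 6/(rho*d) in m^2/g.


SSA = 6 / (5.3 * 10.3) = 0.11 m^2/g

0.11


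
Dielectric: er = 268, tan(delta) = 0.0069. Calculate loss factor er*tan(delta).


Loss = 268 * 0.0069 = 1.849

1.849


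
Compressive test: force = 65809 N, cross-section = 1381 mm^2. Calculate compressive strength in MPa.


CS = 65809 / 1381 = 47.7 MPa

47.7


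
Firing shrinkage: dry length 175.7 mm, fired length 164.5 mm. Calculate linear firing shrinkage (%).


FS = (175.7 - 164.5) / 175.7 * 100 = 6.37%

6.37


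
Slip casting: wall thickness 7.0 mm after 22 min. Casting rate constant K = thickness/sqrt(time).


K = 7.0 / sqrt(22) = 7.0 / 4.6904 = 1.492 mm/min^0.5

1.492


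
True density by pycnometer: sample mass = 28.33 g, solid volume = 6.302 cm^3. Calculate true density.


TD = 28.33 / 6.302 = 4.495 g/cm^3

4.495


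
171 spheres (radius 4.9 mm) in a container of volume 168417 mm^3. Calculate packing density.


V_sphere = 4/3*pi*4.9^3 = 492.807 mm^3
Total V = 171*492.807 = 84269.997 mm^3
PD = 84269.997 / 168417 = 0.5

0.5


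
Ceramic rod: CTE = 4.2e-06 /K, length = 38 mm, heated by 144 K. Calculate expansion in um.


dL = 4.2e-06 * 38 * 144 * 1000 = 22.982 um

22.982


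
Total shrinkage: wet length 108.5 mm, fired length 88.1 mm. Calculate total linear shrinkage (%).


TS = (108.5 - 88.1) / 108.5 * 100 = 18.8%

18.8


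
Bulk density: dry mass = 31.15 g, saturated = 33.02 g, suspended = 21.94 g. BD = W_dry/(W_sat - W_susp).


BD = 31.15 / (33.02 - 21.94) = 31.15 / 11.08 = 2.811 g/cm^3

2.811


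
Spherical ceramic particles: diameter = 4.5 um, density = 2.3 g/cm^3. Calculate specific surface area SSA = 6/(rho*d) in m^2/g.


SSA = 6 / (2.3 * 4.5) = 0.58 m^2/g

0.58


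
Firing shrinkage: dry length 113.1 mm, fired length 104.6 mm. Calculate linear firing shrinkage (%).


FS = (113.1 - 104.6) / 113.1 * 100 = 7.52%

7.52


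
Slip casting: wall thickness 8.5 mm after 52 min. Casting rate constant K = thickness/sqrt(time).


K = 8.5 / sqrt(52) = 8.5 / 7.2111 = 1.179 mm/min^0.5

1.179


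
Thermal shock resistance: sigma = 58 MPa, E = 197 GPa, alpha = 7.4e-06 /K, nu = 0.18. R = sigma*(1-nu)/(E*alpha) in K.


R = 58*(1-0.18)/(197*1000*7.4e-06) = 33 K

33


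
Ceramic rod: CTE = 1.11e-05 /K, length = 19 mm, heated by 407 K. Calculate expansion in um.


dL = 1.11e-05 * 19 * 407 * 1000 = 85.836 um

85.836


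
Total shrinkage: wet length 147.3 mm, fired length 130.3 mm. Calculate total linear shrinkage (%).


TS = (147.3 - 130.3) / 147.3 * 100 = 11.54%

11.54


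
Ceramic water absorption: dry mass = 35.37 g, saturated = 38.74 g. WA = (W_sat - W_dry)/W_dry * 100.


WA = (38.74 - 35.37) / 35.37 * 100 = 9.53%

9.53


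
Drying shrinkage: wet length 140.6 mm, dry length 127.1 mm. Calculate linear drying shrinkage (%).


DS = (140.6 - 127.1) / 140.6 * 100 = 9.6%

9.6


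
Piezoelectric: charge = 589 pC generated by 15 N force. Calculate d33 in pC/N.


d33 = 589 / 15 = 39.3 pC/N

39.3


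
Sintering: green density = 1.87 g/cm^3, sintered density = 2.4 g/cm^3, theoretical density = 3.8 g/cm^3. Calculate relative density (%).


Relative = 2.4 / 3.8 * 100 = 63.2%

63.2


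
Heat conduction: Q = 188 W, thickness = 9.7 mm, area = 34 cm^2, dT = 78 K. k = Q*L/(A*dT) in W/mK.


k = 188*9.7/1000/(34/10000*78) = 6.88 W/mK

6.88


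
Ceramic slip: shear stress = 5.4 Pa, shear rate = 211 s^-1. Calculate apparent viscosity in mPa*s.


eta = tau/gamma * 1000 = 5.4/211 * 1000 = 25.6 mPa*s

25.6


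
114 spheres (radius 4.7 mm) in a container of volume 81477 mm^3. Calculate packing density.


V_sphere = 4/3*pi*4.7^3 = 434.8928 mm^3
Total V = 114*434.8928 = 49577.7792 mm^3
PD = 49577.7792 / 81477 = 0.608

0.608


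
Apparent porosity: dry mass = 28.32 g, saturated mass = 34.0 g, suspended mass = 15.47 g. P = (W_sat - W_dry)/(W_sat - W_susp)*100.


P = (34.0 - 28.32) / (34.0 - 15.47) * 100 = 5.68 / 18.53 * 100 = 30.7%

30.7


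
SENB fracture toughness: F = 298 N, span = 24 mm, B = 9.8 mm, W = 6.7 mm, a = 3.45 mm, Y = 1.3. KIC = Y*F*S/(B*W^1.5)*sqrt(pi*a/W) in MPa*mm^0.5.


KIC = 1.3*298*24/(9.8*6.7^1.5)*sqrt(pi*3.45/6.7) = 69.58

69.58


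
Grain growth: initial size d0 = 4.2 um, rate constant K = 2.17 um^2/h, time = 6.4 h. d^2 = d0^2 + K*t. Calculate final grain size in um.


d^2 = 4.2^2 + 2.17*6.4 = 31.528
d = sqrt(31.528) = 5.61 um

5.61


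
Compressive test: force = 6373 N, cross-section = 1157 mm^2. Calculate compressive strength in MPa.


CS = 6373 / 1157 = 5.5 MPa

5.5


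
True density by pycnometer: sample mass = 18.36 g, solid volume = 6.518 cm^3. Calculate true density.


TD = 18.36 / 6.518 = 2.817 g/cm^3

2.817


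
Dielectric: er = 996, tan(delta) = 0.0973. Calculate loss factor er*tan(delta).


Loss = 996 * 0.0973 = 96.911

96.911


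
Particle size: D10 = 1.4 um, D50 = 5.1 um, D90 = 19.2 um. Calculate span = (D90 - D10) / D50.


Span = (19.2 - 1.4) / 5.1 = 17.8 / 5.1 = 3.49

3.49


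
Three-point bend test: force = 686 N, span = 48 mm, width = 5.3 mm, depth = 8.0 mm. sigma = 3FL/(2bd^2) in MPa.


sigma = 3*686*48/(2*5.3*8.0^2) = 145.6 MPa

145.6


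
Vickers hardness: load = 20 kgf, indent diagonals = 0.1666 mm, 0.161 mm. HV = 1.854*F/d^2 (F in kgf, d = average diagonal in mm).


d_avg = (0.1666+0.161)/2 = 0.1638 mm
HV = 1.854*20/0.1638^2 = 1382

1382


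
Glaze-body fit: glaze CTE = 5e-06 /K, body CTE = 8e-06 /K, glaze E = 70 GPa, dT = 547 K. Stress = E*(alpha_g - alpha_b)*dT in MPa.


Stress = 70*1000*(5e-06 - 8e-06)*547 = -114.9 MPa

-114.9


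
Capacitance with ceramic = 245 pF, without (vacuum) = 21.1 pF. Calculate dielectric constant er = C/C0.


er = 245 / 21.1 = 11.61

11.61


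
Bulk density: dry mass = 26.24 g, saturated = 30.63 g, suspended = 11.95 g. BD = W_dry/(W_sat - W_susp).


BD = 26.24 / (30.63 - 11.95) = 26.24 / 18.68 = 1.405 g/cm^3

1.405


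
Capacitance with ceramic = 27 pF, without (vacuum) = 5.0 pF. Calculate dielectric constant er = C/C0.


er = 27 / 5.0 = 5.4

5.4


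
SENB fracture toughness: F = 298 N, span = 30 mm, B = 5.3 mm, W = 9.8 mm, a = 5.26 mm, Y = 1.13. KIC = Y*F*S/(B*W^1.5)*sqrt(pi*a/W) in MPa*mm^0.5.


KIC = 1.13*298*30/(5.3*9.8^1.5)*sqrt(pi*5.26/9.8) = 80.68

80.68


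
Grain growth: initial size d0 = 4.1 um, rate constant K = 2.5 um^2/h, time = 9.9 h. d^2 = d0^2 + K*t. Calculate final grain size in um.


d^2 = 4.1^2 + 2.5*9.9 = 41.56
d = sqrt(41.56) = 6.45 um

6.45


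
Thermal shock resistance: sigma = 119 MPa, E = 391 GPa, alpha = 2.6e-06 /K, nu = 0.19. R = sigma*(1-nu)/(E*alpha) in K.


R = 119*(1-0.19)/(391*1000*2.6e-06) = 95 K

95


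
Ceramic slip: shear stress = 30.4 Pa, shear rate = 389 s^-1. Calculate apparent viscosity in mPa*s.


eta = tau/gamma * 1000 = 30.4/389 * 1000 = 78.1 mPa*s

78.1


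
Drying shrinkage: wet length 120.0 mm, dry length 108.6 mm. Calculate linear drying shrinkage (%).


DS = (120.0 - 108.6) / 120.0 * 100 = 9.5%

9.5


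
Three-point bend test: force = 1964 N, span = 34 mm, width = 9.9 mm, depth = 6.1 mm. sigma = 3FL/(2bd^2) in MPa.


sigma = 3*1964*34/(2*9.9*6.1^2) = 271.9 MPa

271.9


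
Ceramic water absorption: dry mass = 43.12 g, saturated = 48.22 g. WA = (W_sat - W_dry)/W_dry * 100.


WA = (48.22 - 43.12) / 43.12 * 100 = 11.83%

11.83


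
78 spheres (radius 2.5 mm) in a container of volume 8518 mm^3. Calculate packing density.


V_sphere = 4/3*pi*2.5^3 = 65.4498 mm^3
Total V = 78*65.4498 = 5105.0844 mm^3
PD = 5105.0844 / 8518 = 0.599

0.599


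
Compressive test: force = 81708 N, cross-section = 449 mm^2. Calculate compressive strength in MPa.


CS = 81708 / 449 = 182.0 MPa

182.0


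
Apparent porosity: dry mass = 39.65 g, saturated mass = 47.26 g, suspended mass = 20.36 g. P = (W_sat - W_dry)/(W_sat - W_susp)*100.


P = (47.26 - 39.65) / (47.26 - 20.36) * 100 = 7.61 / 26.9 * 100 = 28.3%

28.3


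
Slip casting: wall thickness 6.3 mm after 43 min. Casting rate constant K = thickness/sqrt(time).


K = 6.3 / sqrt(43) = 6.3 / 6.5574 = 0.961 mm/min^0.5

0.961


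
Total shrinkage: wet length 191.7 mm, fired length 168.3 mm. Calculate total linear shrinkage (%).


TS = (191.7 - 168.3) / 191.7 * 100 = 12.21%

12.21


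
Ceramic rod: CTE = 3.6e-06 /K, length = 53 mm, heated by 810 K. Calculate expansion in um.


dL = 3.6e-06 * 53 * 810 * 1000 = 154.548 um

154.548


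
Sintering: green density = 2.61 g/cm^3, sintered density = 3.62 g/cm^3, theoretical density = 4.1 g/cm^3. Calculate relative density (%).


Relative = 3.62 / 4.1 * 100 = 88.3%

88.3


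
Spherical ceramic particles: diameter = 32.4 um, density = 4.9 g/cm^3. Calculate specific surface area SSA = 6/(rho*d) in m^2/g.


SSA = 6 / (4.9 * 32.4) = 0.038 m^2/g

0.038


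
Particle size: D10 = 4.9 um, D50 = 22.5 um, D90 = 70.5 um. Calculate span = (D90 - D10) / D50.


Span = (70.5 - 4.9) / 22.5 = 65.6 / 22.5 = 2.916

2.916


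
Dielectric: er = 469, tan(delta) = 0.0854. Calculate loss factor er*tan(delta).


Loss = 469 * 0.0854 = 40.053

40.053


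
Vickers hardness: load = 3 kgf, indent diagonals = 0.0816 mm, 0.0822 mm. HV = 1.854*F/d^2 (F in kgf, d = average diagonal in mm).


d_avg = (0.0816+0.0822)/2 = 0.0819 mm
HV = 1.854*3/0.0819^2 = 829

829


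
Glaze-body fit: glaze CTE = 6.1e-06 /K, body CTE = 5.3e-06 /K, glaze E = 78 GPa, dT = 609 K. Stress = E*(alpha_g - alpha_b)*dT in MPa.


Stress = 78*1000*(6.1e-06 - 5.3e-06)*609 = 38.0 MPa

38.0


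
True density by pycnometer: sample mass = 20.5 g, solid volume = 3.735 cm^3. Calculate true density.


TD = 20.5 / 3.735 = 5.489 g/cm^3

5.489


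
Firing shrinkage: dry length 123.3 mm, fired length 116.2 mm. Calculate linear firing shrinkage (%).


FS = (123.3 - 116.2) / 123.3 * 100 = 5.76%

5.76


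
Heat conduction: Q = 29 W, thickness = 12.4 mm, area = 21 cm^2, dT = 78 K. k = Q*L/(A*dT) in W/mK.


k = 29*12.4/1000/(21/10000*78) = 2.2 W/mK

2.2


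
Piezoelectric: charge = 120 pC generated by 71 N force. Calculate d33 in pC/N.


d33 = 120 / 71 = 1.7 pC/N

1.7


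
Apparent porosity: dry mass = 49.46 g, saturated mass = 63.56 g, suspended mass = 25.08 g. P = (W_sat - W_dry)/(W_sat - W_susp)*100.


P = (63.56 - 49.46) / (63.56 - 25.08) * 100 = 14.1 / 38.48 * 100 = 36.6%

36.6


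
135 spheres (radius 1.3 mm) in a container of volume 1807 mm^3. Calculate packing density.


V_sphere = 4/3*pi*1.3^3 = 9.2028 mm^3
Total V = 135*9.2028 = 1242.378 mm^3
PD = 1242.378 / 1807 = 0.688

0.688


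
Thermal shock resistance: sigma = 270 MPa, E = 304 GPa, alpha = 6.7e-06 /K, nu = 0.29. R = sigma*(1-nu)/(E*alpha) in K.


R = 270*(1-0.29)/(304*1000*6.7e-06) = 94 K

94


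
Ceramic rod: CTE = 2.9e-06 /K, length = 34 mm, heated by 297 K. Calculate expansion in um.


dL = 2.9e-06 * 34 * 297 * 1000 = 29.284 um

29.284


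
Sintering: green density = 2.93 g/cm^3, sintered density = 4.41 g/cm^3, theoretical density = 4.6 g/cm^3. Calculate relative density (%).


Relative = 4.41 / 4.6 * 100 = 95.9%

95.9


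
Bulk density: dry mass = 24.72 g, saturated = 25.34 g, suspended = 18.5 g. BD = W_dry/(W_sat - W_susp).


BD = 24.72 / (25.34 - 18.5) = 24.72 / 6.84 = 3.614 g/cm^3

3.614


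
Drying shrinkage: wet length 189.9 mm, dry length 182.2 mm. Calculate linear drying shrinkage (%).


DS = (189.9 - 182.2) / 189.9 * 100 = 4.05%

4.05


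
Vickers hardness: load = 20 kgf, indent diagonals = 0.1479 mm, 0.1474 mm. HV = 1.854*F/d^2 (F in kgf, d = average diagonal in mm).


d_avg = (0.1479+0.1474)/2 = 0.14765 mm
HV = 1.854*20/0.14765^2 = 1701

1701


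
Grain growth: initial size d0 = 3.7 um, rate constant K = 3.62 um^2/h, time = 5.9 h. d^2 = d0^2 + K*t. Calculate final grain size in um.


d^2 = 3.7^2 + 3.62*5.9 = 35.048
d = sqrt(35.048) = 5.92 um

5.92


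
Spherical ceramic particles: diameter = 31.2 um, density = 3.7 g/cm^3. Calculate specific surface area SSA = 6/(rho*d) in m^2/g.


SSA = 6 / (3.7 * 31.2) = 0.052 m^2/g

0.052


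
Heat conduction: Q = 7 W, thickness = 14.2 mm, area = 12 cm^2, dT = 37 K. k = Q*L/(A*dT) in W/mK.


k = 7*14.2/1000/(12/10000*37) = 2.24 W/mK

2.24


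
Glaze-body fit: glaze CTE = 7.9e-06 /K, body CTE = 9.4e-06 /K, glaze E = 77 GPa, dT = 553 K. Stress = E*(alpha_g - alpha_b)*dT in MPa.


Stress = 77*1000*(7.9e-06 - 9.4e-06)*553 = -63.9 MPa

-63.9


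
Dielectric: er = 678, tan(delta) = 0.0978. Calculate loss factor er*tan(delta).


Loss = 678 * 0.0978 = 66.308

66.308


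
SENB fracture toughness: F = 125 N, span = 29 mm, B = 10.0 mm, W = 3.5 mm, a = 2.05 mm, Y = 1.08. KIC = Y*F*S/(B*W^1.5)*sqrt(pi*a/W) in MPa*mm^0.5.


KIC = 1.08*125*29/(10.0*3.5^1.5)*sqrt(pi*2.05/3.5) = 81.1

81.1


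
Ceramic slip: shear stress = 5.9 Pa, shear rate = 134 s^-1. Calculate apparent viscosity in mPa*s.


eta = tau/gamma * 1000 = 5.9/134 * 1000 = 44.0 mPa*s

44.0


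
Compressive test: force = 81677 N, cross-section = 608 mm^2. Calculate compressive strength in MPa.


CS = 81677 / 608 = 134.3 MPa

134.3


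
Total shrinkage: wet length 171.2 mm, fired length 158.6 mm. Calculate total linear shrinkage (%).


TS = (171.2 - 158.6) / 171.2 * 100 = 7.36%

7.36


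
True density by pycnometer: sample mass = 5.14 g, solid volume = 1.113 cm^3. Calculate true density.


TD = 5.14 / 1.113 = 4.618 g/cm^3

4.618


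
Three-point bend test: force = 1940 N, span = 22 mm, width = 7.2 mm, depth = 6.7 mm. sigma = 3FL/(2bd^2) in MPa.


sigma = 3*1940*22/(2*7.2*6.7^2) = 198.1 MPa

198.1


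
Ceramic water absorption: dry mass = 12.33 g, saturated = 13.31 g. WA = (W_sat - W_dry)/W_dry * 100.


WA = (13.31 - 12.33) / 12.33 * 100 = 7.95%

7.95


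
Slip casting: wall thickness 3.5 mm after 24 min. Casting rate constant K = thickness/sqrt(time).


K = 3.5 / sqrt(24) = 3.5 / 4.899 = 0.714 mm/min^0.5

0.714


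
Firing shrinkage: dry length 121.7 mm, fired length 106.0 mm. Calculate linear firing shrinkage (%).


FS = (121.7 - 106.0) / 121.7 * 100 = 12.9%

12.9


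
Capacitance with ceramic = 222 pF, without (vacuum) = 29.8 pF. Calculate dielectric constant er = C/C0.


er = 222 / 29.8 = 7.45

7.45


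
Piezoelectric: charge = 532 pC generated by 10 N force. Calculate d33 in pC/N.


d33 = 532 / 10 = 53.2 pC/N

53.2


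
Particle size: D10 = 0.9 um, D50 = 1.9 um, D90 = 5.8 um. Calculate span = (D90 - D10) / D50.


Span = (5.8 - 0.9) / 1.9 = 4.9 / 1.9 = 2.579

2.579


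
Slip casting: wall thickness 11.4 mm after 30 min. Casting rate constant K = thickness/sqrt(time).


K = 11.4 / sqrt(30) = 11.4 / 5.4772 = 2.081 mm/min^0.5

2.081


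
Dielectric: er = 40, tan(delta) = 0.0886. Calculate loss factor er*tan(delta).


Loss = 40 * 0.0886 = 3.544

3.544


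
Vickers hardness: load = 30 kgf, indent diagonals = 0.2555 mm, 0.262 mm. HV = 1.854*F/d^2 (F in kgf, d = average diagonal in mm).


d_avg = (0.2555+0.262)/2 = 0.25875 mm
HV = 1.854*30/0.25875^2 = 831

831


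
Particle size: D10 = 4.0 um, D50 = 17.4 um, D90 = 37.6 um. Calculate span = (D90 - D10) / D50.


Span = (37.6 - 4.0) / 17.4 = 33.6 / 17.4 = 1.931

1.931


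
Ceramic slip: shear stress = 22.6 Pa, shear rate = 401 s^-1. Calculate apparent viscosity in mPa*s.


eta = tau/gamma * 1000 = 22.6/401 * 1000 = 56.4 mPa*s

56.4


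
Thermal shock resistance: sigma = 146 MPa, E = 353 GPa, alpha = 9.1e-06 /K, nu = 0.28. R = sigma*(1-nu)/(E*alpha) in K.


R = 146*(1-0.28)/(353*1000*9.1e-06) = 33 K

33


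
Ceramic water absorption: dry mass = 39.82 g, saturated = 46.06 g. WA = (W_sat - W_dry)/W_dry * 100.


WA = (46.06 - 39.82) / 39.82 * 100 = 15.67%

15.67


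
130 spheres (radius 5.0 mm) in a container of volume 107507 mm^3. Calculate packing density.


V_sphere = 4/3*pi*5.0^3 = 523.5988 mm^3
Total V = 130*523.5988 = 68067.844 mm^3
PD = 68067.844 / 107507 = 0.633

0.633


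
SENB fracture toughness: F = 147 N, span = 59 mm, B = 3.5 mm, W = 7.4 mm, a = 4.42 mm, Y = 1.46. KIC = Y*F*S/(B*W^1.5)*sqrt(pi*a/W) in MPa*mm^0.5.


KIC = 1.46*147*59/(3.5*7.4^1.5)*sqrt(pi*4.42/7.4) = 246.19

246.19


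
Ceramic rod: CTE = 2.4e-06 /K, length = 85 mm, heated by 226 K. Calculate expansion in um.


dL = 2.4e-06 * 85 * 226 * 1000 = 46.104 um

46.104


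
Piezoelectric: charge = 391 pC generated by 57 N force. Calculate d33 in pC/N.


d33 = 391 / 57 = 6.9 pC/N

6.9


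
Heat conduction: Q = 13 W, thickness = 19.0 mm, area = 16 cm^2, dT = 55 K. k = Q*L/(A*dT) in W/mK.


k = 13*19.0/1000/(16/10000*55) = 2.81 W/mK

2.81


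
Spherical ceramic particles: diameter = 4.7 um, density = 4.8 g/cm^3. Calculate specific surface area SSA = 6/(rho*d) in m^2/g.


SSA = 6 / (4.8 * 4.7) = 0.266 m^2/g

0.266


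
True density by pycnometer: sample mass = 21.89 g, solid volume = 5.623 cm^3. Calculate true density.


TD = 21.89 / 5.623 = 3.893 g/cm^3

3.893


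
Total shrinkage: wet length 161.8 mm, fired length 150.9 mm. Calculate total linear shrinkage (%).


TS = (161.8 - 150.9) / 161.8 * 100 = 6.74%

6.74


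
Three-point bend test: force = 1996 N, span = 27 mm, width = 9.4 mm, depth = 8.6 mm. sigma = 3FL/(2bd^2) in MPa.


sigma = 3*1996*27/(2*9.4*8.6^2) = 116.3 MPa

116.3


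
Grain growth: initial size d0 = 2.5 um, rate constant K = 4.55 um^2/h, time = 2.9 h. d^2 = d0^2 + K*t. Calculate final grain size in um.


d^2 = 2.5^2 + 4.55*2.9 = 19.445
d = sqrt(19.445) = 4.41 um

4.41


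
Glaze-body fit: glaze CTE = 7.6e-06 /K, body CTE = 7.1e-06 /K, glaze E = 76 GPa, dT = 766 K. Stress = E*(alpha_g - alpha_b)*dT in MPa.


Stress = 76*1000*(7.6e-06 - 7.1e-06)*766 = 29.1 MPa

29.1


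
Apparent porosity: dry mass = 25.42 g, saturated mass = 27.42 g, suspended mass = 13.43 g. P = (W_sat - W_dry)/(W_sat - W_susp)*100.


P = (27.42 - 25.42) / (27.42 - 13.43) * 100 = 2.0 / 13.99 * 100 = 14.3%

14.3


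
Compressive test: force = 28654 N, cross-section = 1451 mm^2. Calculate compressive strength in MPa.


CS = 28654 / 1451 = 19.7 MPa

19.7


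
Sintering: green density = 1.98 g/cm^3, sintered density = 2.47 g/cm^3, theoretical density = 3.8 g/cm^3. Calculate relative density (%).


Relative = 2.47 / 3.8 * 100 = 65.0%

65.0


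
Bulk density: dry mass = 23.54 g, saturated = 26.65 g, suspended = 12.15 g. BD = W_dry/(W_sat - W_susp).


BD = 23.54 / (26.65 - 12.15) = 23.54 / 14.5 = 1.623 g/cm^3

1.623


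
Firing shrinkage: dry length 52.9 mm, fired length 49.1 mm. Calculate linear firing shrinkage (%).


FS = (52.9 - 49.1) / 52.9 * 100 = 7.18%

7.18


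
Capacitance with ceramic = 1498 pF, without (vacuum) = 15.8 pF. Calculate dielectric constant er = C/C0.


er = 1498 / 15.8 = 94.81

94.81


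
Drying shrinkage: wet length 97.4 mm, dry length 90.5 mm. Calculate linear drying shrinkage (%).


DS = (97.4 - 90.5) / 97.4 * 100 = 7.08%

7.08


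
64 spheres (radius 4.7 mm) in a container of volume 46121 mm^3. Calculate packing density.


V_sphere = 4/3*pi*4.7^3 = 434.8928 mm^3
Total V = 64*434.8928 = 27833.1392 mm^3
PD = 27833.1392 / 46121 = 0.603

0.603


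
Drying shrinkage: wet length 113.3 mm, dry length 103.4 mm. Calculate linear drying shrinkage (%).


DS = (113.3 - 103.4) / 113.3 * 100 = 8.74%

8.74


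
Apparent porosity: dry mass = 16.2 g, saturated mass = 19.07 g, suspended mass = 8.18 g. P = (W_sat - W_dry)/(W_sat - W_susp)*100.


P = (19.07 - 16.2) / (19.07 - 8.18) * 100 = 2.87 / 10.89 * 100 = 26.4%

26.4


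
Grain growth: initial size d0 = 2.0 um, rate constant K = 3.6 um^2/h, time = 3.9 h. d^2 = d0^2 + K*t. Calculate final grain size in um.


d^2 = 2.0^2 + 3.6*3.9 = 18.04
d = sqrt(18.04) = 4.25 um

4.25


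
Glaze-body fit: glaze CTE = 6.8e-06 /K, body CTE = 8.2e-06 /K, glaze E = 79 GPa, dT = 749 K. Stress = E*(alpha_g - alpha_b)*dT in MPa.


Stress = 79*1000*(6.8e-06 - 8.2e-06)*749 = -82.8 MPa

-82.8


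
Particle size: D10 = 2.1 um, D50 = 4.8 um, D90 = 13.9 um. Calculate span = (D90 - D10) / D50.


Span = (13.9 - 2.1) / 4.8 = 11.8 / 4.8 = 2.458

2.458


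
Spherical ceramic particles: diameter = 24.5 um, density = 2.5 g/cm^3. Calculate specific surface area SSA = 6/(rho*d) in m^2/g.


SSA = 6 / (2.5 * 24.5) = 0.098 m^2/g

0.098


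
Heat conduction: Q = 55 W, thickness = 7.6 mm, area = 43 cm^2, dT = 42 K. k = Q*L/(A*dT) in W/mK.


k = 55*7.6/1000/(43/10000*42) = 2.31 W/mK

2.31


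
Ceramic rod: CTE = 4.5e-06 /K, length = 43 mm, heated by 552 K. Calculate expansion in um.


dL = 4.5e-06 * 43 * 552 * 1000 = 106.812 um

106.812


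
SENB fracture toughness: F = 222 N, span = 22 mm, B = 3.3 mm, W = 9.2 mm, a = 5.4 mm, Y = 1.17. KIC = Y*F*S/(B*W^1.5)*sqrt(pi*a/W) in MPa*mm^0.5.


KIC = 1.17*222*22/(3.3*9.2^1.5)*sqrt(pi*5.4/9.2) = 84.26

84.26


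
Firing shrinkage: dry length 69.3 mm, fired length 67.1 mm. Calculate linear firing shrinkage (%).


FS = (69.3 - 67.1) / 69.3 * 100 = 3.17%

3.17


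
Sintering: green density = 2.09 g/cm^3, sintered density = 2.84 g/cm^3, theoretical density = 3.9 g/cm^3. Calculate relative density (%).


Relative = 2.84 / 3.9 * 100 = 72.8%

72.8


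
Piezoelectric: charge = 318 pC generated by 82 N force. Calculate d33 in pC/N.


d33 = 318 / 82 = 3.9 pC/N

3.9


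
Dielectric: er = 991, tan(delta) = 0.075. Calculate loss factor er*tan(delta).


Loss = 991 * 0.075 = 74.325

74.325


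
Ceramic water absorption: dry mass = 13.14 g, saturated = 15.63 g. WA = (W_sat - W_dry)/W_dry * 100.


WA = (15.63 - 13.14) / 13.14 * 100 = 18.95%

18.95


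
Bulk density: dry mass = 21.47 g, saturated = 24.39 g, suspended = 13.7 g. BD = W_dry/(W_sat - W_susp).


BD = 21.47 / (24.39 - 13.7) = 21.47 / 10.69 = 2.008 g/cm^3

2.008


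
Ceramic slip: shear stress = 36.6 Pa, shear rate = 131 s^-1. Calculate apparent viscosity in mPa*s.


eta = tau/gamma * 1000 = 36.6/131 * 1000 = 279.4 mPa*s

279.4


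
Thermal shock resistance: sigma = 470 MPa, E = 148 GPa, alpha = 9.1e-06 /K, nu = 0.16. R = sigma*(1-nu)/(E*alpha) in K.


R = 470*(1-0.16)/(148*1000*9.1e-06) = 293 K

293


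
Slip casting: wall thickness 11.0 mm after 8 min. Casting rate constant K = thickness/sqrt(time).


K = 11.0 / sqrt(8) = 11.0 / 2.8284 = 3.889 mm/min^0.5

3.889


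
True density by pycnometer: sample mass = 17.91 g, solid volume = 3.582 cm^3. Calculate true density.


TD = 17.91 / 3.582 = 5.0 g/cm^3

5.0


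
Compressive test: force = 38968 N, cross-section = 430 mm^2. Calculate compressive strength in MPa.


CS = 38968 / 430 = 90.6 MPa

90.6


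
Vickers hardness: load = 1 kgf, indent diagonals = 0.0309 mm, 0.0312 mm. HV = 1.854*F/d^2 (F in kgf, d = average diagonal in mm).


d_avg = (0.0309+0.0312)/2 = 0.03105 mm
HV = 1.854*1/0.03105^2 = 1923

1923


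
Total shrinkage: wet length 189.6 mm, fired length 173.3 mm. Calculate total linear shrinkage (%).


TS = (189.6 - 173.3) / 189.6 * 100 = 8.6%

8.6


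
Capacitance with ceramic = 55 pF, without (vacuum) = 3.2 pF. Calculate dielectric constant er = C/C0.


er = 55 / 3.2 = 17.19

17.19


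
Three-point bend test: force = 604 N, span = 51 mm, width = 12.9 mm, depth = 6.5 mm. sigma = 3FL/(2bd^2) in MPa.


sigma = 3*604*51/(2*12.9*6.5^2) = 84.8 MPa

84.8


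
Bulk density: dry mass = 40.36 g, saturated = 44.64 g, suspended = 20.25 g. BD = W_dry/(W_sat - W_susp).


BD = 40.36 / (44.64 - 20.25) = 40.36 / 24.39 = 1.655 g/cm^3

1.655


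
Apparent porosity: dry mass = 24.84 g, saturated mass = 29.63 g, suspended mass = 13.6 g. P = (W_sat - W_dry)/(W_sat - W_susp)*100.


P = (29.63 - 24.84) / (29.63 - 13.6) * 100 = 4.79 / 16.03 * 100 = 29.9%

29.9


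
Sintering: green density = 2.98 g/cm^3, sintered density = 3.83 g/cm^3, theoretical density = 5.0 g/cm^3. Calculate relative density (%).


Relative = 3.83 / 5.0 * 100 = 76.6%

76.6


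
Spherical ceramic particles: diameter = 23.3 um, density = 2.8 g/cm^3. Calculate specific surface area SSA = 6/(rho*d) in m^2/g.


SSA = 6 / (2.8 * 23.3) = 0.092 m^2/g

0.092


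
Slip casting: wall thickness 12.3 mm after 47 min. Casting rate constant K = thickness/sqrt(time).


K = 12.3 / sqrt(47) = 12.3 / 6.8557 = 1.794 mm/min^0.5

1.794


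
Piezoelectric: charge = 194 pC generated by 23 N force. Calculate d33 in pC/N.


d33 = 194 / 23 = 8.4 pC/N

8.4


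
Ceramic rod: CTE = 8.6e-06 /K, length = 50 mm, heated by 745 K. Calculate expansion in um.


dL = 8.6e-06 * 50 * 745 * 1000 = 320.35 um

320.35


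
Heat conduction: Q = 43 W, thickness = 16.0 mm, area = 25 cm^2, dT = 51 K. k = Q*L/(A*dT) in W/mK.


k = 43*16.0/1000/(25/10000*51) = 5.4 W/mK

5.4


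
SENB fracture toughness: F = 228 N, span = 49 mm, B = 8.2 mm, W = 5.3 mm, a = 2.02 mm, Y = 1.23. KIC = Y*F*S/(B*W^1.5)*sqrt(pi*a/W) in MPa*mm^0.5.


KIC = 1.23*228*49/(8.2*5.3^1.5)*sqrt(pi*2.02/5.3) = 150.29

150.29


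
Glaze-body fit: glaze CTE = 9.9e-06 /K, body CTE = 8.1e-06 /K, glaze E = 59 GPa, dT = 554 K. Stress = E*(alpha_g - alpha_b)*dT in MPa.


Stress = 59*1000*(9.9e-06 - 8.1e-06)*554 = 58.8 MPa

58.8


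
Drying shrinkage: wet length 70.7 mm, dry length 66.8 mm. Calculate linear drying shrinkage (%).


DS = (70.7 - 66.8) / 70.7 * 100 = 5.52%

5.52


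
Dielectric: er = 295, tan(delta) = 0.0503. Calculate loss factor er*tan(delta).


Loss = 295 * 0.0503 = 14.839

14.839


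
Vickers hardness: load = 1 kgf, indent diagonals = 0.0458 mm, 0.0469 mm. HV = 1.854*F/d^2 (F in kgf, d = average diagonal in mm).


d_avg = (0.0458+0.0469)/2 = 0.04635 mm
HV = 1.854*1/0.04635^2 = 863

863


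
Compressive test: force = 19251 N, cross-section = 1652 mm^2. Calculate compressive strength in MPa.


CS = 19251 / 1652 = 11.7 MPa

11.7


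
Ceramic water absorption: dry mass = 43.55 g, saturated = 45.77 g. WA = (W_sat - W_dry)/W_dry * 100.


WA = (45.77 - 43.55) / 43.55 * 100 = 5.1%

5.1


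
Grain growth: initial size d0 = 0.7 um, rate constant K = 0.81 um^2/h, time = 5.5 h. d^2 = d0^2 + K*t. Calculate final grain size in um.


d^2 = 0.7^2 + 0.81*5.5 = 4.945
d = sqrt(4.945) = 2.22 um

2.22


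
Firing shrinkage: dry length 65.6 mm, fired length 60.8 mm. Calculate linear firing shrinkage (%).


FS = (65.6 - 60.8) / 65.6 * 100 = 7.32%

7.32


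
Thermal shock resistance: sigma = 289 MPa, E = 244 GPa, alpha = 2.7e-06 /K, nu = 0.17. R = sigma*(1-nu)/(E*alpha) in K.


R = 289*(1-0.17)/(244*1000*2.7e-06) = 364 K

364


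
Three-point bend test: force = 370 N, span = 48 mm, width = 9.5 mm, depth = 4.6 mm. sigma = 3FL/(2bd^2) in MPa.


sigma = 3*370*48/(2*9.5*4.6^2) = 132.5 MPa

132.5


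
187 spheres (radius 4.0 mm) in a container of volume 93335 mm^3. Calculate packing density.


V_sphere = 4/3*pi*4.0^3 = 268.0826 mm^3
Total V = 187*268.0826 = 50131.4462 mm^3
PD = 50131.4462 / 93335 = 0.537

0.537


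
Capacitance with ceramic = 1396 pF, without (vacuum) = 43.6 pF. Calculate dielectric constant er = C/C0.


er = 1396 / 43.6 = 32.02

32.02


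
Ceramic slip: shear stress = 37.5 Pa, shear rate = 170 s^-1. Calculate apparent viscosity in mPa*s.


eta = tau/gamma * 1000 = 37.5/170 * 1000 = 220.6 mPa*s

220.6


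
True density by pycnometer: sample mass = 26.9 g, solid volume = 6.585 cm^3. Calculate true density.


TD = 26.9 / 6.585 = 4.085 g/cm^3

4.085


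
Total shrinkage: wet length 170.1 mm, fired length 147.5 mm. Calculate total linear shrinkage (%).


TS = (170.1 - 147.5) / 170.1 * 100 = 13.29%

13.29


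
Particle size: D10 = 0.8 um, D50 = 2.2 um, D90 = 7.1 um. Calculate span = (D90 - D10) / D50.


Span = (7.1 - 0.8) / 2.2 = 6.3 / 2.2 = 2.864

2.864


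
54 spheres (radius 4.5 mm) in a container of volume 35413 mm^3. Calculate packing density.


V_sphere = 4/3*pi*4.5^3 = 381.7035 mm^3
Total V = 54*381.7035 = 20611.989 mm^3
PD = 20611.989 / 35413 = 0.582

0.582


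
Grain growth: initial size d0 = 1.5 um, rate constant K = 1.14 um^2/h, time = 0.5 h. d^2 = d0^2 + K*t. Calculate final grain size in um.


d^2 = 1.5^2 + 1.14*0.5 = 2.82
d = sqrt(2.82) = 1.68 um

1.68


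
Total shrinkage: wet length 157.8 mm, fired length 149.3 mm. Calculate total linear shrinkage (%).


TS = (157.8 - 149.3) / 157.8 * 100 = 5.39%

5.39


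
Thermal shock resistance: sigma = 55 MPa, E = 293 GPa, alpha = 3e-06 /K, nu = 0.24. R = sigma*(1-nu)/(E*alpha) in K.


R = 55*(1-0.24)/(293*1000*3e-06) = 48 K

48


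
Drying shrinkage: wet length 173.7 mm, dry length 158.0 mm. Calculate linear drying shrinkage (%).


DS = (173.7 - 158.0) / 173.7 * 100 = 9.04%

9.04


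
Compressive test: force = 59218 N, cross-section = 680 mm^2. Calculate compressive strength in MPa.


CS = 59218 / 680 = 87.1 MPa

87.1


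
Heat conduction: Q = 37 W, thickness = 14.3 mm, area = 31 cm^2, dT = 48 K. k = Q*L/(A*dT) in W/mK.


k = 37*14.3/1000/(31/10000*48) = 3.56 W/mK

3.56


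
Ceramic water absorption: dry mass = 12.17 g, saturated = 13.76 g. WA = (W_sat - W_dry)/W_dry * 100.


WA = (13.76 - 12.17) / 12.17 * 100 = 13.06%

13.06


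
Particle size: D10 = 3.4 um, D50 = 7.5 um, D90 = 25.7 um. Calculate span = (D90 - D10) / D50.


Span = (25.7 - 3.4) / 7.5 = 22.3 / 7.5 = 2.973

2.973


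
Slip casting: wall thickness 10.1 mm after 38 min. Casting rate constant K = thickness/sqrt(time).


K = 10.1 / sqrt(38) = 10.1 / 6.1644 = 1.638 mm/min^0.5

1.638


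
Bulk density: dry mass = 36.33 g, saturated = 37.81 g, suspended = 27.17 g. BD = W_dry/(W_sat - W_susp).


BD = 36.33 / (37.81 - 27.17) = 36.33 / 10.64 = 3.414 g/cm^3

3.414


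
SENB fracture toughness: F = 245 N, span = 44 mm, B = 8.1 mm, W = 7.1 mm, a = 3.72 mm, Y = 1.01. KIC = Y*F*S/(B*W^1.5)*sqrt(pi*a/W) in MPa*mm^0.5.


KIC = 1.01*245*44/(8.1*7.1^1.5)*sqrt(pi*3.72/7.1) = 91.16

91.16


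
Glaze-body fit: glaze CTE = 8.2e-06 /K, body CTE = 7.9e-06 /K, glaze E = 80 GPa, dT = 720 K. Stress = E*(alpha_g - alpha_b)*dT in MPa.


Stress = 80*1000*(8.2e-06 - 7.9e-06)*720 = 17.3 MPa

17.3


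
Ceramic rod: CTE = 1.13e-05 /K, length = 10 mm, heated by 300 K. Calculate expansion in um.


dL = 1.13e-05 * 10 * 300 * 1000 = 33.9 um

33.9


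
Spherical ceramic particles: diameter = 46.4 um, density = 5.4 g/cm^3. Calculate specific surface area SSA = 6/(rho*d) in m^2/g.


SSA = 6 / (5.4 * 46.4) = 0.024 m^2/g

0.024


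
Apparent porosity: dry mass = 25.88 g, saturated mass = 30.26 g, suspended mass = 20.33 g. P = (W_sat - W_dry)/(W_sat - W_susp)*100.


P = (30.26 - 25.88) / (30.26 - 20.33) * 100 = 4.38 / 9.93 * 100 = 44.1%

44.1
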